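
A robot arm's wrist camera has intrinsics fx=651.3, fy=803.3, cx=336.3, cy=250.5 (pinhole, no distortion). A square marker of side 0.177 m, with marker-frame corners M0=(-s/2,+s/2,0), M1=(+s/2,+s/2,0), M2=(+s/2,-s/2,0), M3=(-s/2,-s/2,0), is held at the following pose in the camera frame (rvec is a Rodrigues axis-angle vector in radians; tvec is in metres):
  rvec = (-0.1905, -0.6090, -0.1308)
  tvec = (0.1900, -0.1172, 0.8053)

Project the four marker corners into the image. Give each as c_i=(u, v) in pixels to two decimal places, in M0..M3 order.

Intrinsics K: fx=651.3, fy=803.3, cx=336.3, cy=250.5
Marker side s = 0.177 m; corners in marker frame (Z=0):
  M0 = (-0.0885, +0.0885, 0)
  M1 = (+0.0885, +0.0885, 0)
  M2 = (+0.0885, -0.0885, 0)
  M3 = (-0.0885, -0.0885, 0)
rvec = (-0.1905, -0.6090, -0.1308), |rvec| = θ = 0.65137 rad = 37.321°
Rodrigues: sinθ=0.60627, 1−cosθ=0.20474; R = I + sinθ·[k]× + (1−cosθ)·[k]×²:
    [+0.81277 +0.17773 -0.55482]
    [-0.06576 +0.97423 +0.21575]
    [+0.57886 -0.13887 +0.80351]
t = (0.1900, -0.1172, 0.8053) m
M0: Pc = R·M0+t = (+0.13380, -0.02516, +0.74178); u = 651.3·(+0.13380)/0.74178 + 336.3 = 453.7787, v = 803.3·(-0.02516)/0.74178 + 250.5 = 223.2525
M1: Pc = R·M1+t = (+0.27766, -0.03680, +0.84424); u = 651.3·(+0.27766)/0.84424 + 336.3 = 550.5039, v = 803.3·(-0.03680)/0.84424 + 250.5 = 215.4843
M2: Pc = R·M2+t = (+0.24620, -0.20924, +0.86882); u = 651.3·(+0.24620)/0.86882 + 336.3 = 520.8614, v = 803.3·(-0.20924)/0.86882 + 250.5 = 57.0400
M3: Pc = R·M3+t = (+0.10234, -0.19760, +0.76636); u = 651.3·(+0.10234)/0.76636 + 336.3 = 423.2756, v = 803.3·(-0.19760)/0.76636 + 250.5 = 43.3758

c0=(453.78, 223.25) c1=(550.50, 215.48) c2=(520.86, 57.04) c3=(423.28, 43.38)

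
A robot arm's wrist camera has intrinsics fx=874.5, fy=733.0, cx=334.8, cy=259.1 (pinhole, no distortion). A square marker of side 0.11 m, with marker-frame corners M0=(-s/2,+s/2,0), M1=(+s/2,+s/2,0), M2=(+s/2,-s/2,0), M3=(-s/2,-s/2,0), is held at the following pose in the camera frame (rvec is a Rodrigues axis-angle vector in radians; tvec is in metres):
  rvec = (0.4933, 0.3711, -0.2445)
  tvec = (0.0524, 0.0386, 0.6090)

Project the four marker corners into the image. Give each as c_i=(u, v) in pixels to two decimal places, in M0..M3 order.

c0=(361.50, 363.57) c1=(506.22, 352.81) c2=(466.32, 238.32) c3=(313.67, 258.21)

Intrinsics K: fx=874.5, fy=733.0, cx=334.8, cy=259.1
Marker side s = 0.11 m; corners in marker frame (Z=0):
  M0 = (-0.0550, +0.0550, 0)
  M1 = (+0.0550, +0.0550, 0)
  M2 = (+0.0550, -0.0550, 0)
  M3 = (-0.0550, -0.0550, 0)
rvec = (0.4933, 0.3711, -0.2445), |rvec| = θ = 0.66396 rad = 38.042°
Rodrigues: sinθ=0.61624, 1−cosθ=0.21244; R = I + sinθ·[k]× + (1−cosθ)·[k]×²:
    [+0.90483 +0.31515 +0.28631]
    [-0.13871 +0.85392 -0.50157]
    [-0.40255 +0.41412 +0.81637]
t = (0.0524, 0.0386, 0.6090) m
M0: Pc = R·M0+t = (+0.01997, +0.09319, +0.65392); u = 874.5·(+0.01997)/0.65392 + 334.8 = 361.5031, v = 733.0·(+0.09319)/0.65392 + 259.1 = 363.5656
M1: Pc = R·M1+t = (+0.11950, +0.07794, +0.60964); u = 874.5·(+0.11950)/0.60964 + 334.8 = 506.2160, v = 733.0·(+0.07794)/0.60964 + 259.1 = 352.8078
M2: Pc = R·M2+t = (+0.08483, -0.01599, +0.56408); u = 874.5·(+0.08483)/0.56408 + 334.8 = 466.3161, v = 733.0·(-0.01599)/0.56408 + 259.1 = 238.3154
M3: Pc = R·M3+t = (-0.01470, -0.00074, +0.60836); u = 874.5·(-0.01470)/0.60836 + 334.8 = 313.6714, v = 733.0·(-0.00074)/0.60836 + 259.1 = 258.2122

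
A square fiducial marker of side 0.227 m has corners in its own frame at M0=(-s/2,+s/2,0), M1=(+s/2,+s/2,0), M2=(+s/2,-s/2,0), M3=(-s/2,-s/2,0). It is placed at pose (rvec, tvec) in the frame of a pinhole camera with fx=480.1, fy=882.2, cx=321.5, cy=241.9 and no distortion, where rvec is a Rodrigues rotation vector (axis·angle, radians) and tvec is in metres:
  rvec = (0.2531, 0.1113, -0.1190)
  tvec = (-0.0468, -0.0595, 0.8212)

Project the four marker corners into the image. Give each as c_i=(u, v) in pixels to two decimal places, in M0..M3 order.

c0=(241.43, 304.58) c1=(367.57, 281.94) c2=(352.49, 37.84) c3=(218.27, 70.57)

Intrinsics K: fx=480.1, fy=882.2, cx=321.5, cy=241.9
Marker side s = 0.227 m; corners in marker frame (Z=0):
  M0 = (-0.1135, +0.1135, 0)
  M1 = (+0.1135, +0.1135, 0)
  M2 = (+0.1135, -0.1135, 0)
  M3 = (-0.1135, -0.1135, 0)
rvec = (0.2531, 0.1113, -0.1190), |rvec| = θ = 0.30101 rad = 17.247°
Rodrigues: sinθ=0.29649, 1−cosθ=0.04496; R = I + sinθ·[k]× + (1−cosθ)·[k]×²:
    [+0.98683 +0.13119 +0.09468]
    [-0.10323 +0.96118 -0.25587]
    [-0.12457 +0.24272 +0.96206]
t = (-0.0468, -0.0595, 0.8212) m
M0: Pc = R·M0+t = (-0.14391, +0.06131, +0.86289); u = 480.1·(-0.14391)/0.86289 + 321.5 = 241.4277, v = 882.2·(+0.06131)/0.86289 + 241.9 = 304.5834
M1: Pc = R·M1+t = (+0.08009, +0.03788, +0.83461); u = 480.1·(+0.08009)/0.83461 + 321.5 = 367.5736, v = 882.2·(+0.03788)/0.83461 + 241.9 = 281.9374
M2: Pc = R·M2+t = (+0.05031, -0.18031, +0.77951); u = 480.1·(+0.05031)/0.77951 + 321.5 = 352.4887, v = 882.2·(-0.18031)/0.77951 + 241.9 = 37.8357
M3: Pc = R·M3+t = (-0.17369, -0.15688, +0.80779); u = 480.1·(-0.17369)/0.80779 + 321.5 = 218.2667, v = 882.2·(-0.15688)/0.80779 + 241.9 = 70.5716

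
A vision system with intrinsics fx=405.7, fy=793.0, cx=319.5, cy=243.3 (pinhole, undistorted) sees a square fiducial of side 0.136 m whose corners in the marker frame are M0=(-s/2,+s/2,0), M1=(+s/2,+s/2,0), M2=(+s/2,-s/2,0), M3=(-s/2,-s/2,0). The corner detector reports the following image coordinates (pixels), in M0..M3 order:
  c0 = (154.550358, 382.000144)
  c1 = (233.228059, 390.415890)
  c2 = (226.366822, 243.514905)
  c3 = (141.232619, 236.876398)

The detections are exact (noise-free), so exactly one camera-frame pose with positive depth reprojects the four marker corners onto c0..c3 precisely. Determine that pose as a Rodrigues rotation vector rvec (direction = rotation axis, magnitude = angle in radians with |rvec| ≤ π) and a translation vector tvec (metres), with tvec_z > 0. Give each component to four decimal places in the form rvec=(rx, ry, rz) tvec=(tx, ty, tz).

rvec=(0.3994, 0.0855, 0.0228) tvec=(-0.2112, 0.0602, 0.6550)

Intrinsics K: fx=405.7, fy=793.0, cx=319.5, cy=243.3
Marker side s = 0.136 m; corners in marker frame (Z=0):
  M0 = (-0.0680, +0.0680, 0)
  M1 = (+0.0680, +0.0680, 0)
  M2 = (+0.0680, -0.0680, 0)
  M3 = (-0.0680, -0.0680, 0)
Detected image corners:
  c0 = (154.550358, 382.000144) px
  c1 = (233.228059, 390.415890) px
  c2 = (226.366822, 243.514905) px
  c3 = (141.232619, 236.876398) px
Planar DLT: solve 8×8 A·h = b for H (H[2,2]=1):
  H  [+578.60205 +186.63406 +188.71380]
  H  [+17.98197 +1259.74006 +316.12203]
  H  [-0.12014 +0.59442 +1.00000]
B = K⁻¹H; ‖b₁‖=1.526697, ‖b₂‖=1.526697; λ = 2/(‖b₁‖+‖b₂‖) = 0.655009, sign → tz>0 ⇒ λ=+0.655009
r₁ = λ·B[:,0] = (+0.99614,+0.03900,-0.07869); r₂ = λ·B[:,1] = (-0.00530,+0.92107,+0.38935)
r₃ = r₁×r₂ = (+0.08767,-0.38743,+0.91772); SVD([r₁ r₂ r₃]) → R = UVᵀ:
  R  [+0.99614 -0.00530 +0.08767]
  R  [+0.03900 +0.92107 -0.38743]
  R  [-0.07869 +0.38935 +0.91772]
t = (-0.21116, +0.06015, +0.65501) m
tr R = 2.834933; θ = arccos((tr R − 1)/2) = 0.409132 rad = 23.442°
axis k = ((R−Rᵀ)₃₂, (R−Rᵀ)₁₃, (R−Rᵀ)₂₁) / (2 sinθ) = (+0.976309, +0.209094, +0.055676)
rvec = θ·k = (+0.399440, +0.085547, +0.022779)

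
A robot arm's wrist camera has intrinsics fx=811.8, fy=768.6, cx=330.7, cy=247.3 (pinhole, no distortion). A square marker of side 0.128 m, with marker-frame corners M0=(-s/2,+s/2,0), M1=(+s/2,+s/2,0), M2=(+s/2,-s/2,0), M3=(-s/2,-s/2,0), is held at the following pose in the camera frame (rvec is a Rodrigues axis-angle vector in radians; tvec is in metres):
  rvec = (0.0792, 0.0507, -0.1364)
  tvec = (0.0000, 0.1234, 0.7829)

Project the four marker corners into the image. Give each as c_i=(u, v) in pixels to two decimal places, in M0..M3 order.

c0=(274.78, 436.87) c1=(405.39, 421.81) c2=(387.83, 298.54) c3=(255.78, 314.91)

Intrinsics K: fx=811.8, fy=768.6, cx=330.7, cy=247.3
Marker side s = 0.128 m; corners in marker frame (Z=0):
  M0 = (-0.0640, +0.0640, 0)
  M1 = (+0.0640, +0.0640, 0)
  M2 = (+0.0640, -0.0640, 0)
  M3 = (-0.0640, -0.0640, 0)
rvec = (0.0792, 0.0507, -0.1364), |rvec| = θ = 0.16567 rad = 9.492°
Rodrigues: sinθ=0.16492, 1−cosθ=0.01369; R = I + sinθ·[k]× + (1−cosθ)·[k]×²:
    [+0.98944 +0.13778 +0.04508]
    [-0.13377 +0.98759 -0.08229]
    [-0.05586 +0.07539 +0.99559]
t = (0.0000, 0.1234, 0.7829) m
M0: Pc = R·M0+t = (-0.05451, +0.19517, +0.79130); u = 811.8·(-0.05451)/0.79130 + 330.7 = 274.7819, v = 768.6·(+0.19517)/0.79130 + 247.3 = 436.8686
M1: Pc = R·M1+t = (+0.07214, +0.17804, +0.78415); u = 811.8·(+0.07214)/0.78415 + 330.7 = 405.3857, v = 768.6·(+0.17804)/0.78415 + 247.3 = 421.8135
M2: Pc = R·M2+t = (+0.05451, +0.05163, +0.77450); u = 811.8·(+0.05451)/0.77450 + 330.7 = 387.8310, v = 768.6·(+0.05163)/0.77450 + 247.3 = 298.5394
M3: Pc = R·M3+t = (-0.07214, +0.06876, +0.78165); u = 811.8·(-0.07214)/0.78165 + 330.7 = 255.7755, v = 768.6·(+0.06876)/0.78165 + 247.3 = 314.9079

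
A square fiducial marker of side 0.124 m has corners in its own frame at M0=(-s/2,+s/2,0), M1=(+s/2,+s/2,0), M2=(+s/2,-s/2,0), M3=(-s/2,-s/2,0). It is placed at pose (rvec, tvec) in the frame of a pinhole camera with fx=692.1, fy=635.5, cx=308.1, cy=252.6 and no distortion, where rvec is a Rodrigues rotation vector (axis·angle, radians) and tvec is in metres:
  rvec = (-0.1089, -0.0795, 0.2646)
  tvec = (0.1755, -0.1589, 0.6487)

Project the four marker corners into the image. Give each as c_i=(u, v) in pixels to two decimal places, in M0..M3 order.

c0=(416.62, 137.10) c1=(543.23, 170.88) c2=(571.37, 58.14) c3=(447.94, 23.74)

Intrinsics K: fx=692.1, fy=635.5, cx=308.1, cy=252.6
Marker side s = 0.124 m; corners in marker frame (Z=0):
  M0 = (-0.0620, +0.0620, 0)
  M1 = (+0.0620, +0.0620, 0)
  M2 = (+0.0620, -0.0620, 0)
  M3 = (-0.0620, -0.0620, 0)
rvec = (-0.1089, -0.0795, 0.2646), |rvec| = θ = 0.29697 rad = 17.015°
Rodrigues: sinθ=0.29263, 1−cosθ=0.04377; R = I + sinθ·[k]× + (1−cosθ)·[k]×²:
    [+0.96211 -0.25643 -0.09264]
    [+0.26502 +0.95936 +0.09687]
    [+0.06403 -0.11775 +0.99098]
t = (0.1755, -0.1589, 0.6487) m
M0: Pc = R·M0+t = (+0.09995, -0.11585, +0.63743); u = 692.1·(+0.09995)/0.63743 + 308.1 = 416.6227, v = 635.5·(-0.11585)/0.63743 + 252.6 = 137.0997
M1: Pc = R·M1+t = (+0.21925, -0.08299, +0.64537); u = 692.1·(+0.21925)/0.64537 + 308.1 = 543.2280, v = 635.5·(-0.08299)/0.64537 + 252.6 = 170.8813
M2: Pc = R·M2+t = (+0.25105, -0.20195, +0.65997); u = 692.1·(+0.25105)/0.65997 + 308.1 = 571.3716, v = 635.5·(-0.20195)/0.65997 + 252.6 = 58.1389
M3: Pc = R·M3+t = (+0.13175, -0.23481, +0.65203); u = 692.1·(+0.13175)/0.65203 + 308.1 = 447.9441, v = 635.5·(-0.23481)/0.65203 + 252.6 = 23.7408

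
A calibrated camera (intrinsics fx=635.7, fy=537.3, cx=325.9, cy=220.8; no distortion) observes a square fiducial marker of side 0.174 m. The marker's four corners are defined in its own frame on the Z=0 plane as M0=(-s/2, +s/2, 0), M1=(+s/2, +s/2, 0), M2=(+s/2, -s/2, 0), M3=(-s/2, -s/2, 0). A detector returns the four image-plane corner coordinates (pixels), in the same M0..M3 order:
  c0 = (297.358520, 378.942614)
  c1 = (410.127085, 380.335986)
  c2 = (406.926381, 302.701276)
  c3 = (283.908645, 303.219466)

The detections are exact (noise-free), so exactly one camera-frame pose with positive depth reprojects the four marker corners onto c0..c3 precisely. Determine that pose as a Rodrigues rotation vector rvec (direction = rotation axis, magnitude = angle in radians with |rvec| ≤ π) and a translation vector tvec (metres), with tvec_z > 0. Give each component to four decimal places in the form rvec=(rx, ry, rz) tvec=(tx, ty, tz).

Intrinsics K: fx=635.7, fy=537.3, cx=325.9, cy=220.8
Marker side s = 0.174 m; corners in marker frame (Z=0):
  M0 = (-0.0870, +0.0870, 0)
  M1 = (+0.0870, +0.0870, 0)
  M2 = (+0.0870, -0.0870, 0)
  M3 = (-0.0870, -0.0870, 0)
Detected image corners:
  c0 = (297.358520, 378.942614) px
  c1 = (410.127085, 380.335986) px
  c2 = (406.926381, 302.701276) px
  c3 = (283.908645, 303.219466) px
Planar DLT: solve 8×8 A·h = b for H (H[2,2]=1):
  H  [+625.13758 +226.49148 +349.01516]
  H  [-47.13357 +614.66147 +342.99803]
  H  [-0.14618 +0.50996 +1.00000]
B = K⁻¹H; ‖b₁‖=1.068733, ‖b₂‖=1.068733; λ = 2/(‖b₁‖+‖b₂‖) = 0.935687, sign → tz>0 ⇒ λ=+0.935687
r₁ = λ·B[:,0] = (+0.99026,-0.02587,-0.13678); r₂ = λ·B[:,1] = (+0.08875,+0.87432,+0.47716)
r₃ = r₁×r₂ = (+0.10725,-0.48465,+0.86811); SVD([r₁ r₂ r₃]) → R = UVᵀ:
  R  [+0.99026 +0.08875 +0.10725]
  R  [-0.02587 +0.87432 -0.48465]
  R  [-0.13678 +0.47716 +0.86811]
t = (+0.03402, +0.21280, +0.93569) m
tr R = 2.732694; θ = arccos((tr R − 1)/2) = 0.522955 rad = 29.963°
axis k = ((R−Rᵀ)₃₂, (R−Rᵀ)₁₃, (R−Rᵀ)₂₁) / (2 sinθ) = (+0.962886, +0.244300, -0.114751)
rvec = θ·k = (+0.503546, +0.127758, -0.060010)

rvec=(0.5035, 0.1278, -0.0600) tvec=(0.0340, 0.2128, 0.9357)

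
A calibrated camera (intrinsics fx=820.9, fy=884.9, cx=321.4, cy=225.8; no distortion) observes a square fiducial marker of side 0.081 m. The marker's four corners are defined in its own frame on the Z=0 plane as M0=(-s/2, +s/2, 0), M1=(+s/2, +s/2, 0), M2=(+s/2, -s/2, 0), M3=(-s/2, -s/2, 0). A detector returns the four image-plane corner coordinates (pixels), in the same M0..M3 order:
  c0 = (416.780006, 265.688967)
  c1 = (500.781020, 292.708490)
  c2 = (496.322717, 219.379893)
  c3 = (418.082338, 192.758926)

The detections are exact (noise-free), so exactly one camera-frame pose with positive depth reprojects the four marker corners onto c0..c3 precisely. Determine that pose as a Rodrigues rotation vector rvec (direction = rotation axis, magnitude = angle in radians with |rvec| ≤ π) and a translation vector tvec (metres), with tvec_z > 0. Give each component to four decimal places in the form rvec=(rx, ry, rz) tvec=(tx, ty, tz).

rvec=(-0.6981, -0.2883, 0.2075) tvec=(0.1244, 0.0132, 0.7455)

Intrinsics K: fx=820.9, fy=884.9, cx=321.4, cy=225.8
Marker side s = 0.081 m; corners in marker frame (Z=0):
  M0 = (-0.0405, +0.0405, 0)
  M1 = (+0.0405, +0.0405, 0)
  M2 = (+0.0405, -0.0405, 0)
  M3 = (-0.0405, -0.0405, 0)
Detected image corners:
  c0 = (416.780006, 265.688967) px
  c1 = (500.781020, 292.708490) px
  c2 = (496.322717, 219.379893) px
  c3 = (418.082338, 192.758926) px
Planar DLT: solve 8×8 A·h = b for H (H[2,2]=1):
  H  [+1117.50059 -383.95491 +458.38400]
  H  [+393.15886 +688.92940 +241.46748]
  H  [+0.25608 -0.88169 +1.00000]
B = K⁻¹H; ‖b₁‖=1.341430, ‖b₂‖=1.341430; λ = 2/(‖b₁‖+‖b₂‖) = 0.745473, sign → tz>0 ⇒ λ=+0.745473
r₁ = λ·B[:,0] = (+0.94008,+0.28250,+0.19090); r₂ = λ·B[:,1] = (-0.09134,+0.74810,-0.65727)
r₃ = r₁×r₂ = (-0.32849,+0.60045,+0.72907); SVD([r₁ r₂ r₃]) → R = UVᵀ:
  R  [+0.94008 -0.09134 -0.32849]
  R  [+0.28250 +0.74810 +0.60045]
  R  [+0.19090 -0.65727 +0.72907]
t = (+0.12440, +0.01320, +0.74547) m
tr R = 2.417252; θ = arccos((tr R − 1)/2) = 0.783247 rad = 44.877°
axis k = ((R−Rᵀ)₃₂, (R−Rᵀ)₁₃, (R−Rᵀ)₂₁) / (2 sinθ) = (-0.891267, -0.368054, +0.264915)
rvec = θ·k = (-0.698082, -0.288278, +0.207494)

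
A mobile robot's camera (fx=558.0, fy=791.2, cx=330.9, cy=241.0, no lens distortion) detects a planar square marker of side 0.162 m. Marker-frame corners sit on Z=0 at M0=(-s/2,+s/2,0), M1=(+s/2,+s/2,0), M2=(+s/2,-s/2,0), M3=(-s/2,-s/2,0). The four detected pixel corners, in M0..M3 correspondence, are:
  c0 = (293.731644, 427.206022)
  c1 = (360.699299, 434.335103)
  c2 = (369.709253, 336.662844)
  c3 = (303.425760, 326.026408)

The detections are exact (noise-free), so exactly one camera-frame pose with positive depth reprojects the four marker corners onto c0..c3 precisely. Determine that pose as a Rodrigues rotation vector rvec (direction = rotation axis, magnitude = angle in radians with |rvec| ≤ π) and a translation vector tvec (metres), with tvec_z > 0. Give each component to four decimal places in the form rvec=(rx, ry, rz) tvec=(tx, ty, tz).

Intrinsics K: fx=558.0, fy=791.2, cx=330.9, cy=241.0
Marker side s = 0.162 m; corners in marker frame (Z=0):
  M0 = (-0.0810, +0.0810, 0)
  M1 = (+0.0810, +0.0810, 0)
  M2 = (+0.0810, -0.0810, 0)
  M3 = (-0.0810, -0.0810, 0)
Detected image corners:
  c0 = (293.731644, 427.206022) px
  c1 = (360.699299, 434.335103) px
  c2 = (369.709253, 336.662844) px
  c3 = (303.425760, 326.026408) px
Planar DLT: solve 8×8 A·h = b for H (H[2,2]=1):
  H  [+484.49511 -68.44930 +332.49915]
  H  [+138.94042 +601.19471 +381.00644]
  H  [+0.22065 -0.03242 +1.00000]
B = K⁻¹H; ‖b₁‖=0.777322, ‖b₂‖=0.777322; λ = 2/(‖b₁‖+‖b₂‖) = 1.286468, sign → tz>0 ⇒ λ=+1.286468
r₁ = λ·B[:,0] = (+0.94867,+0.13945,+0.28386); r₂ = λ·B[:,1] = (-0.13308,+0.99023,-0.04170)
r₃ = r₁×r₂ = (-0.28690,+0.00179,+0.95796); SVD([r₁ r₂ r₃]) → R = UVᵀ:
  R  [+0.94867 -0.13308 -0.28690]
  R  [+0.13945 +0.99023 +0.00179]
  R  [+0.28386 -0.04170 +0.95796]
t = (+0.00369, +0.22765, +1.28647) m
tr R = 2.896858; θ = arccos((tr R − 1)/2) = 0.322553 rad = 18.481°
axis k = ((R−Rᵀ)₃₂, (R−Rᵀ)₁₃, (R−Rᵀ)₂₁) / (2 sinθ) = (-0.068593, -0.900280, +0.429873)
rvec = θ·k = (-0.022125, -0.290388, +0.138657)

rvec=(-0.0221, -0.2904, 0.1387) tvec=(0.0037, 0.2276, 1.2865)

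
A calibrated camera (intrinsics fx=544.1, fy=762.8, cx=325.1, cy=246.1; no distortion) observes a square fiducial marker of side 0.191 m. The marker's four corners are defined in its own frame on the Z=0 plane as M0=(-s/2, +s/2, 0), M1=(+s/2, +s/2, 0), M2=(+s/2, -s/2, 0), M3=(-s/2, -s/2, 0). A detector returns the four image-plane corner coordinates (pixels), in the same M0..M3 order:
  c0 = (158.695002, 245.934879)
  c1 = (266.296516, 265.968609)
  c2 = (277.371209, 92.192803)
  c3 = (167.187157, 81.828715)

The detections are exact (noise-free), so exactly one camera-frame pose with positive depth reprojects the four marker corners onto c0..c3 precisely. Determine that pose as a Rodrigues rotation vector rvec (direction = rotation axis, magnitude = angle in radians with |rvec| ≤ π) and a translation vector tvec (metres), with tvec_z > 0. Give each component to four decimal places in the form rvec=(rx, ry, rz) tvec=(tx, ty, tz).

Intrinsics K: fx=544.1, fy=762.8, cx=325.1, cy=246.1
Marker side s = 0.191 m; corners in marker frame (Z=0):
  M0 = (-0.0955, +0.0955, 0)
  M1 = (+0.0955, +0.0955, 0)
  M2 = (+0.0955, -0.0955, 0)
  M3 = (-0.0955, -0.0955, 0)
Detected image corners:
  c0 = (158.695002, 245.934879) px
  c1 = (266.296516, 265.968609) px
  c2 = (277.371209, 92.192803) px
  c3 = (167.187157, 81.828715) px
Planar DLT: solve 8×8 A·h = b for H (H[2,2]=1):
  H  [+503.02606 -30.05255 +215.73911]
  H  [+26.93278 +900.30447 +172.03565]
  H  [-0.30835 +0.09647 +1.00000]
B = K⁻¹H; ‖b₁‖=1.158693, ‖b₂‖=1.158693; λ = 2/(‖b₁‖+‖b₂‖) = 0.863041, sign → tz>0 ⇒ λ=+0.863041
r₁ = λ·B[:,0] = (+0.95690,+0.11633,-0.26612); r₂ = λ·B[:,1] = (-0.09741,+0.99176,+0.08325)
r₃ = r₁×r₂ = (+0.27361,-0.05374,+0.96034); SVD([r₁ r₂ r₃]) → R = UVᵀ:
  R  [+0.95690 -0.09741 +0.27361]
  R  [+0.11633 +0.99176 -0.05374]
  R  [-0.26612 +0.08325 +0.96034]
t = (-0.17347, -0.08380, +0.86304) m
tr R = 2.908990; θ = arccos((tr R − 1)/2) = 0.302834 rad = 17.351°
axis k = ((R−Rᵀ)₃₂, (R−Rᵀ)₁₃, (R−Rᵀ)₂₁) / (2 sinθ) = (+0.229685, +0.904890, +0.358355)
rvec = θ·k = (+0.069556, +0.274032, +0.108522)

rvec=(0.0696, 0.2740, 0.1085) tvec=(-0.1735, -0.0838, 0.8630)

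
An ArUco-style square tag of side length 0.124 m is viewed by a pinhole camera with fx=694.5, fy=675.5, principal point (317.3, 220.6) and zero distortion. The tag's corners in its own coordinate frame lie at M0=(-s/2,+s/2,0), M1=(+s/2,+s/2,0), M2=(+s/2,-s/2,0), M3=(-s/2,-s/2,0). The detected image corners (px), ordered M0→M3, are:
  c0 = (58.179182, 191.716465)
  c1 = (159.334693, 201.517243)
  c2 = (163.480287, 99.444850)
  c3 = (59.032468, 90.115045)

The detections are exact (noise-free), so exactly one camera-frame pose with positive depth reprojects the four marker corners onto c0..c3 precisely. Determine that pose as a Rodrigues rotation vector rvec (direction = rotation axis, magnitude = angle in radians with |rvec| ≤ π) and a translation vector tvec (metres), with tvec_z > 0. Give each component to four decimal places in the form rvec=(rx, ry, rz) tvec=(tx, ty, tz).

rvec=(0.2097, 0.0607, 0.0938) tvec=(-0.2450, -0.0900, 0.8201)

Intrinsics K: fx=694.5, fy=675.5, cx=317.3, cy=220.6
Marker side s = 0.124 m; corners in marker frame (Z=0):
  M0 = (-0.0620, +0.0620, 0)
  M1 = (+0.0620, +0.0620, 0)
  M2 = (+0.0620, -0.0620, 0)
  M3 = (-0.0620, -0.0620, 0)
Detected image corners:
  c0 = (58.179182, 191.716465) px
  c1 = (159.334693, 201.517243) px
  c2 = (163.480287, 99.444850) px
  c3 = (59.032468, 90.115045) px
Planar DLT: solve 8×8 A·h = b for H (H[2,2]=1):
  H  [+822.07825 +8.14124 +109.79104]
  H  [+68.22158 +858.67052 +146.49083]
  H  [-0.06142 +0.25678 +1.00000]
B = K⁻¹H; ‖b₁‖=1.219336, ‖b₂‖=1.219336; λ = 2/(‖b₁‖+‖b₂‖) = 0.820118, sign → tz>0 ⇒ λ=+0.820118
r₁ = λ·B[:,0] = (+0.99378,+0.09928,-0.05037); r₂ = λ·B[:,1] = (-0.08660,+0.97373,+0.21059)
r₃ = r₁×r₂ = (+0.06995,-0.20492,+0.97628); SVD([r₁ r₂ r₃]) → R = UVᵀ:
  R  [+0.99378 -0.08660 +0.06995]
  R  [+0.09928 +0.97373 -0.20492]
  R  [-0.05037 +0.21059 +0.97628]
t = (-0.24504, -0.08998, +0.82012) m
tr R = 2.943792; θ = arccos((tr R − 1)/2) = 0.237642 rad = 13.616°
axis k = ((R−Rᵀ)₃₂, (R−Rᵀ)₁₃, (R−Rᵀ)₂₁) / (2 sinθ) = (+0.882517, +0.255551, +0.394789)
rvec = θ·k = (+0.209723, +0.060729, +0.093818)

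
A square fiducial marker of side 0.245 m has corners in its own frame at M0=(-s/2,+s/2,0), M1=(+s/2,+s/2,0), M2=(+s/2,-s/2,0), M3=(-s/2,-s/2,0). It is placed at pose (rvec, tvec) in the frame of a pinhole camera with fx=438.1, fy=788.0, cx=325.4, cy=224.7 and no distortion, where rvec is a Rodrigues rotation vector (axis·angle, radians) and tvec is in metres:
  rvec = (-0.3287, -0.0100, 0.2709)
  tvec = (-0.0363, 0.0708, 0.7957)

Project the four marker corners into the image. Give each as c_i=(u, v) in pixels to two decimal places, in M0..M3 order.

Intrinsics K: fx=438.1, fy=788.0, cx=325.4, cy=224.7
Marker side s = 0.245 m; corners in marker frame (Z=0):
  M0 = (-0.1225, +0.1225, 0)
  M1 = (+0.1225, +0.1225, 0)
  M2 = (+0.1225, -0.1225, 0)
  M3 = (-0.1225, -0.1225, 0)
rvec = (-0.3287, -0.0100, 0.2709), |rvec| = θ = 0.42606 rad = 24.412°
Rodrigues: sinθ=0.41329, 1−cosθ=0.08940; R = I + sinθ·[k]× + (1−cosθ)·[k]×²:
    [+0.96381 -0.26116 -0.05355]
    [+0.26440 +0.91065 +0.31751]
    [-0.03415 -0.32018 +0.94674]
t = (-0.0363, 0.0708, 0.7957) m
M0: Pc = R·M0+t = (-0.18636, +0.14997, +0.76066); u = 438.1·(-0.18636)/0.76066 + 325.4 = 218.0675, v = 788.0·(+0.14997)/0.76066 + 224.7 = 380.0557
M1: Pc = R·M1+t = (+0.04977, +0.21474, +0.75229); u = 438.1·(+0.04977)/0.75229 + 325.4 = 354.3863, v = 788.0·(+0.21474)/0.75229 + 224.7 = 449.6353
M2: Pc = R·M2+t = (+0.11376, -0.00837, +0.83074); u = 438.1·(+0.11376)/0.83074 + 325.4 = 385.3920, v = 788.0·(-0.00837)/0.83074 + 224.7 = 216.7645
M3: Pc = R·M3+t = (-0.12237, -0.07314, +0.83911); u = 438.1·(-0.12237)/0.83911 + 325.4 = 261.5078, v = 788.0·(-0.07314)/0.83911 + 224.7 = 156.0117

c0=(218.07, 380.06) c1=(354.39, 449.64) c2=(385.39, 216.76) c3=(261.51, 156.01)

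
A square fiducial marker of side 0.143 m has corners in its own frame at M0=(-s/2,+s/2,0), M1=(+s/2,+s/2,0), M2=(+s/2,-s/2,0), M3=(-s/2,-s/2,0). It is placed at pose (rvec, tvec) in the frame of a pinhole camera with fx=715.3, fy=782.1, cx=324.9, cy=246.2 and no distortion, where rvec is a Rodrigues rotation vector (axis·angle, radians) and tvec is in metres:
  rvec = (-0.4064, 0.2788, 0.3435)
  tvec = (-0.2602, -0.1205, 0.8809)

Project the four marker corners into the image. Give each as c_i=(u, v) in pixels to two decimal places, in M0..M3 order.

Intrinsics K: fx=715.3, fy=782.1, cx=324.9, cy=246.2
Marker side s = 0.143 m; corners in marker frame (Z=0):
  M0 = (-0.0715, +0.0715, 0)
  M1 = (+0.0715, +0.0715, 0)
  M2 = (+0.0715, -0.0715, 0)
  M3 = (-0.0715, -0.0715, 0)
rvec = (-0.4064, 0.2788, 0.3435), |rvec| = θ = 0.60074 rad = 34.420°
Rodrigues: sinθ=0.56525, 1−cosθ=0.17508; R = I + sinθ·[k]× + (1−cosθ)·[k]×²:
    [+0.90505 -0.37818 +0.19461]
    [+0.26824 +0.86263 +0.42885]
    [-0.33006 -0.33593 +0.88216]
t = (-0.2602, -0.1205, 0.8809) m
M0: Pc = R·M0+t = (-0.35195, -0.07800, +0.88048); u = 715.3·(-0.35195)/0.88048 + 324.9 = 38.9761, v = 782.1·(-0.07800)/0.88048 + 246.2 = 176.9143
M1: Pc = R·M1+t = (-0.22253, -0.03964, +0.83328); u = 715.3·(-0.22253)/0.83328 + 324.9 = 133.8783, v = 782.1·(-0.03964)/0.83328 + 246.2 = 208.9922
M2: Pc = R·M2+t = (-0.16845, -0.16300, +0.88132); u = 715.3·(-0.16845)/0.88132 + 324.9 = 188.1825, v = 782.1·(-0.16300)/0.88132 + 246.2 = 101.5517
M3: Pc = R·M3+t = (-0.29787, -0.20136, +0.92852); u = 715.3·(-0.29787)/0.92852 + 324.9 = 95.4298, v = 782.1·(-0.20136)/0.92852 + 246.2 = 76.5948

c0=(38.98, 176.91) c1=(133.88, 208.99) c2=(188.18, 101.55) c3=(95.43, 76.59)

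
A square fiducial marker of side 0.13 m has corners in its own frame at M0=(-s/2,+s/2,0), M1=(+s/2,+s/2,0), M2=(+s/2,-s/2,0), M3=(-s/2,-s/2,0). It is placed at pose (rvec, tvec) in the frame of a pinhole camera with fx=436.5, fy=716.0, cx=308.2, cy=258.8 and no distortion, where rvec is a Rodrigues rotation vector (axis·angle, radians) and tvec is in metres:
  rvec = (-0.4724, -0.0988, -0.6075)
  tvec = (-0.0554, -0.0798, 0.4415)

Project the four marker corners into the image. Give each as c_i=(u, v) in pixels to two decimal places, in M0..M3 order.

c0=(230.25, 260.76) c1=(343.68, 146.81) c2=(272.71, 20.10) c3=(167.64, 112.82)

Intrinsics K: fx=436.5, fy=716.0, cx=308.2, cy=258.8
Marker side s = 0.13 m; corners in marker frame (Z=0):
  M0 = (-0.0650, +0.0650, 0)
  M1 = (+0.0650, +0.0650, 0)
  M2 = (+0.0650, -0.0650, 0)
  M3 = (-0.0650, -0.0650, 0)
rvec = (-0.4724, -0.0988, -0.6075), |rvec| = θ = 0.77587 rad = 44.454°
Rodrigues: sinθ=0.70034, 1−cosθ=0.28619; R = I + sinθ·[k]× + (1−cosθ)·[k]×²:
    [+0.81990 +0.57055 +0.04725]
    [-0.52617 +0.71845 +0.45495]
    [+0.22562 -0.39788 +0.88926]
t = (-0.0554, -0.0798, 0.4415) m
M0: Pc = R·M0+t = (-0.07161, +0.00110, +0.40097); u = 436.5·(-0.07161)/0.40097 + 308.2 = 230.2472, v = 716.0·(+0.00110)/0.40097 + 258.8 = 260.7647
M1: Pc = R·M1+t = (+0.03498, -0.06730, +0.43030); u = 436.5·(+0.03498)/0.43030 + 308.2 = 343.6831, v = 716.0·(-0.06730)/0.43030 + 258.8 = 146.8138
M2: Pc = R·M2+t = (-0.03919, -0.16070, +0.48203); u = 436.5·(-0.03919)/0.48203 + 308.2 = 272.7098, v = 716.0·(-0.16070)/0.48203 + 258.8 = 20.0968
M3: Pc = R·M3+t = (-0.14578, -0.09230, +0.45270); u = 436.5·(-0.14578)/0.45270 + 308.2 = 167.6364, v = 716.0·(-0.09230)/0.45270 + 258.8 = 112.8180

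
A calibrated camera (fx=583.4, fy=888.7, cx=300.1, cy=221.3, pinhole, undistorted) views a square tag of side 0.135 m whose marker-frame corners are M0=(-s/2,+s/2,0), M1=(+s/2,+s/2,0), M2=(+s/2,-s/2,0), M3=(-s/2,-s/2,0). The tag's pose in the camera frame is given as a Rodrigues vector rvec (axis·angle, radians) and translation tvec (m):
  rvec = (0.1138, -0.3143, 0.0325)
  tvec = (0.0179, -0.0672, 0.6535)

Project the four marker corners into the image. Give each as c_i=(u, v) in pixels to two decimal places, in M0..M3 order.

c0=(254.86, 219.74) c1=(367.47, 222.33) c2=(374.78, 43.79) c3=(260.07, 29.18)

Intrinsics K: fx=583.4, fy=888.7, cx=300.1, cy=221.3
Marker side s = 0.135 m; corners in marker frame (Z=0):
  M0 = (-0.0675, +0.0675, 0)
  M1 = (+0.0675, +0.0675, 0)
  M2 = (+0.0675, -0.0675, 0)
  M3 = (-0.0675, -0.0675, 0)
rvec = (0.1138, -0.3143, 0.0325), |rvec| = θ = 0.33584 rad = 19.242°
Rodrigues: sinθ=0.32957, 1−cosθ=0.05587; R = I + sinθ·[k]× + (1−cosθ)·[k]×²:
    [+0.95055 -0.04961 -0.30659]
    [+0.01418 +0.99306 -0.11673]
    [+0.31026 +0.10661 +0.94466]
t = (0.0179, -0.0672, 0.6535) m
M0: Pc = R·M0+t = (-0.04961, -0.00113, +0.63975); u = 583.4·(-0.04961)/0.63975 + 300.1 = 254.8595, v = 888.7·(-0.00113)/0.63975 + 221.3 = 219.7370
M1: Pc = R·M1+t = (+0.07871, +0.00079, +0.68164); u = 583.4·(+0.07871)/0.68164 + 300.1 = 367.4691, v = 888.7·(+0.00079)/0.68164 + 221.3 = 222.3282
M2: Pc = R·M2+t = (+0.08541, -0.13327, +0.66725); u = 583.4·(+0.08541)/0.66725 + 300.1 = 374.7779, v = 888.7·(-0.13327)/0.66725 + 221.3 = 43.7923
M3: Pc = R·M3+t = (-0.04291, -0.13519, +0.62536); u = 583.4·(-0.04291)/0.62536 + 300.1 = 260.0661, v = 888.7·(-0.13519)/0.62536 + 221.3 = 29.1837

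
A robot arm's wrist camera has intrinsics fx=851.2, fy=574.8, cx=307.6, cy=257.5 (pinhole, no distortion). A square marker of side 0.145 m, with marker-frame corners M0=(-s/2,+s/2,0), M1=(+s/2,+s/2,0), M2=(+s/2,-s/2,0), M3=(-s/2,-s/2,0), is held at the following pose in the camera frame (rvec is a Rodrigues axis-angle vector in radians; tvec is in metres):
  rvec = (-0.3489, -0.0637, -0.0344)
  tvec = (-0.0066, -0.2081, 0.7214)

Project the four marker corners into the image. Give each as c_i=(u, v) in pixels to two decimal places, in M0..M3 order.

Intrinsics K: fx=851.2, fy=574.8, cx=307.6, cy=257.5
Marker side s = 0.145 m; corners in marker frame (Z=0):
  M0 = (-0.0725, +0.0725, 0)
  M1 = (+0.0725, +0.0725, 0)
  M2 = (+0.0725, -0.0725, 0)
  M3 = (-0.0725, -0.0725, 0)
rvec = (-0.3489, -0.0637, -0.0344), |rvec| = θ = 0.35633 rad = 20.416°
Rodrigues: sinθ=0.34884, 1−cosθ=0.06282; R = I + sinθ·[k]× + (1−cosθ)·[k]×²:
    [+0.99741 +0.04467 -0.05642]
    [-0.02268 +0.93919 +0.34265]
    [+0.06830 -0.34048 +0.93777]
t = (-0.0066, -0.2081, 0.7214) m
M0: Pc = R·M0+t = (-0.07567, -0.13836, +0.69176); u = 851.2·(-0.07567)/0.69176 + 307.6 = 214.4857, v = 574.8·(-0.13836)/0.69176 + 257.5 = 142.5304
M1: Pc = R·M1+t = (+0.06895, -0.14165, +0.70167); u = 851.2·(+0.06895)/0.70167 + 307.6 = 391.2449, v = 574.8·(-0.14165)/0.70167 + 257.5 = 141.4589
M2: Pc = R·M2+t = (+0.06247, -0.27784, +0.75104); u = 851.2·(+0.06247)/0.75104 + 307.6 = 378.4052, v = 574.8·(-0.27784)/0.75104 + 257.5 = 44.8606
M3: Pc = R·M3+t = (-0.08215, -0.27455, +0.74113); u = 851.2·(-0.08215)/0.74113 + 307.6 = 213.2489, v = 574.8·(-0.27455)/0.74113 + 257.5 = 44.5699

c0=(214.49, 142.53) c1=(391.24, 141.46) c2=(378.41, 44.86) c3=(213.25, 44.57)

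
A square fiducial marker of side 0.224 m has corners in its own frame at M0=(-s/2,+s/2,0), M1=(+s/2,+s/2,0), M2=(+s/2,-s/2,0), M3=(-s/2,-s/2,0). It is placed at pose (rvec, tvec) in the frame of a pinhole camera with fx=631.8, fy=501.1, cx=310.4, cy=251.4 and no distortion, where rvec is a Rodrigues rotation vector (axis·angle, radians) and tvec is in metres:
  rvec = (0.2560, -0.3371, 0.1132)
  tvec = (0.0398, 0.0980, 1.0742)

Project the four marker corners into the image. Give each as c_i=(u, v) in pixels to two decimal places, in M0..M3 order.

Intrinsics K: fx=631.8, fy=501.1, cx=310.4, cy=251.4
Marker side s = 0.224 m; corners in marker frame (Z=0):
  M0 = (-0.1120, +0.1120, 0)
  M1 = (+0.1120, +0.1120, 0)
  M2 = (+0.1120, -0.1120, 0)
  M3 = (-0.1120, -0.1120, 0)
rvec = (0.2560, -0.3371, 0.1132), |rvec| = θ = 0.43816 rad = 25.105°
Rodrigues: sinθ=0.42428, 1−cosθ=0.09447; R = I + sinθ·[k]× + (1−cosθ)·[k]×²:
    [+0.93778 -0.15208 -0.31216]
    [+0.06715 +0.96145 -0.26666]
    [+0.34068 +0.22911 +0.91184]
t = (0.0398, 0.0980, 1.0742) m
M0: Pc = R·M0+t = (-0.08226, +0.19816, +1.06170); u = 631.8·(-0.08226)/1.06170 + 310.4 = 261.4464, v = 501.1·(+0.19816)/1.06170 + 251.4 = 344.9276
M1: Pc = R·M1+t = (+0.12780, +0.21320, +1.13802); u = 631.8·(+0.12780)/1.13802 + 310.4 = 381.3510, v = 501.1·(+0.21320)/1.13802 + 251.4 = 345.2791
M2: Pc = R·M2+t = (+0.16186, -0.00216, +1.08670); u = 631.8·(+0.16186)/1.08670 + 310.4 = 404.5069, v = 501.1·(-0.00216)/1.08670 + 251.4 = 250.4033
M3: Pc = R·M3+t = (-0.04820, -0.01720, +1.01038); u = 631.8·(-0.04820)/1.01038 + 310.4 = 280.2609, v = 501.1·(-0.01720)/1.01038 + 251.4 = 242.8682

c0=(261.45, 344.93) c1=(381.35, 345.28) c2=(404.51, 250.40) c3=(280.26, 242.87)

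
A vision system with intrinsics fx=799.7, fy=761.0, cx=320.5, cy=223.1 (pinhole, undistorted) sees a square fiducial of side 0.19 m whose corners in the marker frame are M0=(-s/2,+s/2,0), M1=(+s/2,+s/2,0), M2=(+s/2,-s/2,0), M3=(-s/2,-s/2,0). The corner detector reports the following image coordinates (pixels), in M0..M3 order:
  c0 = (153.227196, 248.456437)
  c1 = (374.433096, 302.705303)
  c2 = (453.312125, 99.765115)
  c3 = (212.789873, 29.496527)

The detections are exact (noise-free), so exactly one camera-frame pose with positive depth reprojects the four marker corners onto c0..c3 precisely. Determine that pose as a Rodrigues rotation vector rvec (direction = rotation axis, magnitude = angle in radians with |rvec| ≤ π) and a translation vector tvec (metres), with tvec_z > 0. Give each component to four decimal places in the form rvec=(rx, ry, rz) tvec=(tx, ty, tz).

Intrinsics K: fx=799.7, fy=761.0, cx=320.5, cy=223.1
Marker side s = 0.19 m; corners in marker frame (Z=0):
  M0 = (-0.0950, +0.0950, 0)
  M1 = (+0.0950, +0.0950, 0)
  M2 = (+0.0950, -0.0950, 0)
  M3 = (-0.0950, -0.0950, 0)
Detected image corners:
  c0 = (153.227196, 248.456437) px
  c1 = (374.433096, 302.705303) px
  c2 = (453.312125, 99.765115) px
  c3 = (212.789873, 29.496527) px
Planar DLT: solve 8×8 A·h = b for H (H[2,2]=1):
  H  [+1286.54027 -211.92022 +299.46567]
  H  [+367.76739 +1196.81840 +175.99564]
  H  [+0.24779 +0.51466 +1.00000]
B = K⁻¹H; ‖b₁‖=1.583828, ‖b₂‖=1.583828; λ = 2/(‖b₁‖+‖b₂‖) = 0.631382, sign → tz>0 ⇒ λ=+0.631382
r₁ = λ·B[:,0] = (+0.95305,+0.25926,+0.15645); r₂ = λ·B[:,1] = (-0.29755,+0.89770,+0.32495)
r₃ = r₁×r₂ = (-0.05620,-0.35625,+0.93270); SVD([r₁ r₂ r₃]) → R = UVᵀ:
  R  [+0.95305 -0.29755 -0.05620]
  R  [+0.25926 +0.89770 -0.35625]
  R  [+0.15645 +0.32495 +0.93270]
t = (-0.01661, -0.03908, +0.63138) m
tr R = 2.783456; θ = arccos((tr R − 1)/2) = 0.469647 rad = 26.909°
axis k = ((R−Rᵀ)₃₂, (R−Rᵀ)₁₃, (R−Rᵀ)₂₁) / (2 sinθ) = (+0.752583, -0.234939, +0.615160)
rvec = θ·k = (+0.353448, -0.110338, +0.288908)

rvec=(0.3534, -0.1103, 0.2889) tvec=(-0.0166, -0.0391, 0.6314)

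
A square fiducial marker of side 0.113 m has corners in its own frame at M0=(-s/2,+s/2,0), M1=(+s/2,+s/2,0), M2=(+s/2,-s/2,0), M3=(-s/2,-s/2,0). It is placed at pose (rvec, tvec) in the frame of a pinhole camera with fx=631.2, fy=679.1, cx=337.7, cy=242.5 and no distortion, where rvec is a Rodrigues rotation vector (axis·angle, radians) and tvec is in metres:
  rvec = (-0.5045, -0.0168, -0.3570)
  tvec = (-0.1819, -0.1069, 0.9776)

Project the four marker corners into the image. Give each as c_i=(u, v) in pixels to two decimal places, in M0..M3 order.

Intrinsics K: fx=631.2, fy=679.1, cx=337.7, cy=242.5
Marker side s = 0.113 m; corners in marker frame (Z=0):
  M0 = (-0.0565, +0.0565, 0)
  M1 = (+0.0565, +0.0565, 0)
  M2 = (+0.0565, -0.0565, 0)
  M3 = (-0.0565, -0.0565, 0)
rvec = (-0.5045, -0.0168, -0.3570), |rvec| = θ = 0.61826 rad = 35.424°
Rodrigues: sinθ=0.57962, 1−cosθ=0.18511; R = I + sinθ·[k]× + (1−cosθ)·[k]×²:
    [+0.93814 +0.33879 +0.07147]
    [-0.33058 +0.81502 +0.47587]
    [+0.10297 -0.47006 +0.87661]
t = (-0.1819, -0.1069, 0.9776) m
M0: Pc = R·M0+t = (-0.21576, -0.04217, +0.94522); u = 631.2·(-0.21576)/0.94522 + 337.7 = 193.6179, v = 679.1·(-0.04217)/0.94522 + 242.5 = 212.2004
M1: Pc = R·M1+t = (-0.10975, -0.07953, +0.95686); u = 631.2·(-0.10975)/0.95686 + 337.7 = 265.3004, v = 679.1·(-0.07953)/0.95686 + 242.5 = 186.0568
M2: Pc = R·M2+t = (-0.14804, -0.17163, +1.00998); u = 631.2·(-0.14804)/1.00998 + 337.7 = 245.1823, v = 679.1·(-0.17163)/1.00998 + 242.5 = 127.0996
M3: Pc = R·M3+t = (-0.25405, -0.13427, +0.99834); u = 631.2·(-0.25405)/0.99834 + 337.7 = 177.0792, v = 679.1·(-0.13427)/0.99834 + 242.5 = 151.1651

c0=(193.62, 212.20) c1=(265.30, 186.06) c2=(245.18, 127.10) c3=(177.08, 151.17)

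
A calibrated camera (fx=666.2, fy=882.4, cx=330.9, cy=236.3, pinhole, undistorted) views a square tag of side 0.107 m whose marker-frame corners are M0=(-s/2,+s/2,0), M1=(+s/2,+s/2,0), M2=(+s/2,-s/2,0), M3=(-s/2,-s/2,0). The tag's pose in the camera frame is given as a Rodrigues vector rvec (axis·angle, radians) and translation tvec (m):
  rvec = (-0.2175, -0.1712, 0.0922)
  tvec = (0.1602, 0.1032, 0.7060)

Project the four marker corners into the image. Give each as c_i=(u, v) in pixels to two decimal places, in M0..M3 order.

c0=(431.79, 428.54) c1=(528.90, 438.59) c2=(529.52, 305.58) c3=(435.68, 292.69)

Intrinsics K: fx=666.2, fy=882.4, cx=330.9, cy=236.3
Marker side s = 0.107 m; corners in marker frame (Z=0):
  M0 = (-0.0535, +0.0535, 0)
  M1 = (+0.0535, +0.0535, 0)
  M2 = (+0.0535, -0.0535, 0)
  M3 = (-0.0535, -0.0535, 0)
rvec = (-0.2175, -0.1712, 0.0922), |rvec| = θ = 0.29175 rad = 16.716°
Rodrigues: sinθ=0.28763, 1−cosθ=0.04226; R = I + sinθ·[k]× + (1−cosθ)·[k]×²:
    [+0.98123 -0.07241 -0.17874]
    [+0.10938 +0.97229 +0.20659]
    [+0.15883 -0.22226 +0.96196]
t = (0.1602, 0.1032, 0.7060) m
M0: Pc = R·M0+t = (+0.10383, +0.14937, +0.68561); u = 666.2·(+0.10383)/0.68561 + 330.9 = 431.7905, v = 882.4·(+0.14937)/0.68561 + 236.3 = 428.5375
M1: Pc = R·M1+t = (+0.20882, +0.16107, +0.70261); u = 666.2·(+0.20882)/0.70261 + 330.9 = 528.9015, v = 882.4·(+0.16107)/0.70261 + 236.3 = 438.5868
M2: Pc = R·M2+t = (+0.21657, +0.05703, +0.72639); u = 666.2·(+0.21657)/0.72639 + 330.9 = 529.5248, v = 882.4·(+0.05703)/0.72639 + 236.3 = 305.5840
M3: Pc = R·M3+t = (+0.11158, +0.04533, +0.70939); u = 666.2·(+0.11158)/0.70939 + 330.9 = 435.6844, v = 882.4·(+0.04533)/0.70939 + 236.3 = 292.6853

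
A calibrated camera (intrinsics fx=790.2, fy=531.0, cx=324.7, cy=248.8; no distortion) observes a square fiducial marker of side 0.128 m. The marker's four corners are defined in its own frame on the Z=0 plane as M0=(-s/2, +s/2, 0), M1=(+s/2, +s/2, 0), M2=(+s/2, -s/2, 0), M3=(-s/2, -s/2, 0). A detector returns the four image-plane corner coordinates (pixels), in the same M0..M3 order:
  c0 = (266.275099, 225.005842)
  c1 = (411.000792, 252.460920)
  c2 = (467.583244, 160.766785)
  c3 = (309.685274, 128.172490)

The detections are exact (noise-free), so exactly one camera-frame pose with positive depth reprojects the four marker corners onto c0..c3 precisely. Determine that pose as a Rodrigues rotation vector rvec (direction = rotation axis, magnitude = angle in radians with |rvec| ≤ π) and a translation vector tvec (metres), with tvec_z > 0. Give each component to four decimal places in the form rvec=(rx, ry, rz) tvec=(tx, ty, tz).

rvec=(0.5091, -0.0501, 0.2964) tvec=(0.0311, -0.0657, 0.6365)

Intrinsics K: fx=790.2, fy=531.0, cx=324.7, cy=248.8
Marker side s = 0.128 m; corners in marker frame (Z=0):
  M0 = (-0.0640, +0.0640, 0)
  M1 = (+0.0640, +0.0640, 0)
  M2 = (+0.0640, -0.0640, 0)
  M3 = (-0.0640, -0.0640, 0)
Detected image corners:
  c0 = (266.275099, 225.005842) px
  c1 = (411.000792, 252.460920) px
  c2 = (467.583244, 160.766785) px
  c3 = (309.685274, 128.172490) px
Planar DLT: solve 8×8 A·h = b for H (H[2,2]=1):
  H  [+1248.54214 -121.15391 +363.36486]
  H  [+269.89850 +878.49114 +194.02372]
  H  [+0.18938 +0.74268 +1.00000]
B = K⁻¹H; ‖b₁‖=1.571159, ‖b₂‖=1.571159; λ = 2/(‖b₁‖+‖b₂‖) = 0.636473, sign → tz>0 ⇒ λ=+0.636473
r₁ = λ·B[:,0] = (+0.95612,+0.26703,+0.12053); r₂ = λ·B[:,1] = (-0.29182,+0.83150,+0.47270)
r₃ = r₁×r₂ = (+0.02600,-0.48713,+0.87294); SVD([r₁ r₂ r₃]) → R = UVᵀ:
  R  [+0.95612 -0.29182 +0.02600]
  R  [+0.26703 +0.83150 -0.48713]
  R  [+0.12053 +0.47270 +0.87294]
t = (+0.03114, -0.06566, +0.63647) m
tr R = 2.660567; θ = arccos((tr R − 1)/2) = 0.591180 rad = 33.872°
axis k = ((R−Rᵀ)₃₂, (R−Rᵀ)₁₃, (R−Rᵀ)₂₁) / (2 sinθ) = (+0.861075, -0.084806, +0.501356)
rvec = θ·k = (+0.509050, -0.050135, +0.296391)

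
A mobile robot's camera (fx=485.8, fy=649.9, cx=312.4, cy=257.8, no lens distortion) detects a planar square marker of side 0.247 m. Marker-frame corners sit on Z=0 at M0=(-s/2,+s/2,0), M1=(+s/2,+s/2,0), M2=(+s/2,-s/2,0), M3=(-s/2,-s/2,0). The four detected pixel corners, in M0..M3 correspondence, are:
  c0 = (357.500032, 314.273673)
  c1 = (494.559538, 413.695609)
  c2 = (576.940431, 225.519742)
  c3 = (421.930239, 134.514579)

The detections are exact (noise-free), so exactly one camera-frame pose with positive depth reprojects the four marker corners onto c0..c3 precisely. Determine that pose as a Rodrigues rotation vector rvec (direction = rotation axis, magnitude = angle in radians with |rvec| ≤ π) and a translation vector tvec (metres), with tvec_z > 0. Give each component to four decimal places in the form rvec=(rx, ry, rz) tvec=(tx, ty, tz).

Intrinsics K: fx=485.8, fy=649.9, cx=312.4, cy=257.8
Marker side s = 0.247 m; corners in marker frame (Z=0):
  M0 = (-0.1235, +0.1235, 0)
  M1 = (+0.1235, +0.1235, 0)
  M2 = (+0.1235, -0.1235, 0)
  M3 = (-0.1235, -0.1235, 0)
Detected image corners:
  c0 = (357.500032, 314.273673) px
  c1 = (494.559538, 413.695609) px
  c2 = (576.940431, 225.519742) px
  c3 = (421.930239, 134.514579) px
Planar DLT: solve 8×8 A·h = b for H (H[2,2]=1):
  H  [+427.19869 -147.06039 +458.10878]
  H  [+290.57986 +831.38879 +273.58189]
  H  [-0.35138 +0.32103 +1.00000]
B = K⁻¹H; ‖b₁‖=1.299694, ‖b₂‖=1.299694; λ = 2/(‖b₁‖+‖b₂‖) = 0.769412, sign → tz>0 ⇒ λ=+0.769412
r₁ = λ·B[:,0] = (+0.85045,+0.45126,-0.27036); r₂ = λ·B[:,1] = (-0.39175,+0.88629,+0.24700)
r₃ = r₁×r₂ = (+0.35108,-0.10415,+0.93054); SVD([r₁ r₂ r₃]) → R = UVᵀ:
  R  [+0.85045 -0.39175 +0.35108]
  R  [+0.45126 +0.88629 -0.10415]
  R  [-0.27036 +0.24700 +0.93054]
t = (+0.23077, +0.01868, +0.76941) m
tr R = 2.667284; θ = arccos((tr R − 1)/2) = 0.585127 rad = 33.525°
axis k = ((R−Rᵀ)₃₂, (R−Rᵀ)₁₃, (R−Rᵀ)₂₁) / (2 sinθ) = (+0.317902, +0.562582, +0.763178)
rvec = θ·k = (+0.186013, +0.329182, +0.446555)

rvec=(0.1860, 0.3292, 0.4466) tvec=(0.2308, 0.0187, 0.7694)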